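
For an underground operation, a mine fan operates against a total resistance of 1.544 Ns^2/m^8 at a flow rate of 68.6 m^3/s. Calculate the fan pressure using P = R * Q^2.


7266.0022 Pa

Compute Q^2:
Q^2 = 68.6^2 = 4705.96
Compute pressure:
P = R * Q^2 = 1.544 * 4705.96
= 7266.0022 Pa


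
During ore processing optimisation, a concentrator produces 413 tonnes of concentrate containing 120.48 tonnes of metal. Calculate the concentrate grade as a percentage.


Grade = (metal in concentrate / concentrate mass) * 100
= (120.48 / 413) * 100
= 0.2917191283 * 100
= 29.1719%

29.1719%


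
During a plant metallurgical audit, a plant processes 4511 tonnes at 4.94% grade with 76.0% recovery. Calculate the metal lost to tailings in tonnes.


53.4824 tonnes

Total metal in feed:
= 4511 * 4.94 / 100 = 222.8434 tonnes
Metal recovered:
= 222.8434 * 76.0 / 100 = 169.360984 tonnes
Metal lost to tailings:
= 222.8434 - 169.360984
= 53.4824 tonnes


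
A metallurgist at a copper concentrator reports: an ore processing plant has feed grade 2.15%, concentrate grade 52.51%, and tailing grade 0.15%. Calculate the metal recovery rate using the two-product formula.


93.2897%

Using the two-product formula:
R = 100 * c * (f - t) / (f * (c - t))
Numerator = 100 * 52.51 * (2.15 - 0.15)
= 100 * 52.51 * 2.0
= 10502.0
Denominator = 2.15 * (52.51 - 0.15)
= 2.15 * 52.36
= 112.574
R = 10502.0 / 112.574
= 93.2897%


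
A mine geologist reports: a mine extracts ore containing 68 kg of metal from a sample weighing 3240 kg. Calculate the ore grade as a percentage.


Ore grade = (metal mass / ore mass) * 100
= (68 / 3240) * 100
= 0.02098765432 * 100
= 2.0988%

2.0988%


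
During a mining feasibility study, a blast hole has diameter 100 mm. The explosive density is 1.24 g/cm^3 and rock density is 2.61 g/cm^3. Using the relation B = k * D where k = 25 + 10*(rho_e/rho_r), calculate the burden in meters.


First, compute k:
rho_e / rho_r = 1.24 / 2.61 = 0.4750957854
k = 25 + 10 * 0.4750957854 = 29.75095785
Then, compute burden:
B = k * D / 1000 = 29.75095785 * 100 / 1000
= 2975.095785 / 1000
= 2.9751 m

2.9751 m


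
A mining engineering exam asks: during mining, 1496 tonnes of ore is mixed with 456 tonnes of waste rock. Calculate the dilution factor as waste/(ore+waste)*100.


Total material = ore + waste
= 1496 + 456 = 1952 tonnes
Dilution = waste / total * 100
= 456 / 1952 * 100
= 0.2336065574 * 100
= 23.3607%

23.3607%


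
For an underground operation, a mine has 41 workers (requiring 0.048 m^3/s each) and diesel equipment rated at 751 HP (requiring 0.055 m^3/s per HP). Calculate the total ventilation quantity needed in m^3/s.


Airflow for workers:
Q_people = 41 * 0.048 = 1.968 m^3/s
Airflow for diesel equipment:
Q_diesel = 751 * 0.055 = 41.305 m^3/s
Total ventilation:
Q_total = 1.968 + 41.305
= 43.273 m^3/s

43.273 m^3/s


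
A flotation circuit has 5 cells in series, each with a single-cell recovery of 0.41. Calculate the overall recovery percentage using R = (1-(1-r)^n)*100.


92.8508%

Complement of single-cell recovery:
1 - r = 1 - 0.41 = 0.59
Raise to power n:
(1 - r)^5 = 0.59^5 = 0.0714924299
Overall recovery:
R = (1 - 0.0714924299) * 100
= 92.8508%


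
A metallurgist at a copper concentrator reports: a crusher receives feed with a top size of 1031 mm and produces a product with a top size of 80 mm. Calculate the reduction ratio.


12.8875

Reduction ratio = feed size / product size
= 1031 / 80
= 12.8875


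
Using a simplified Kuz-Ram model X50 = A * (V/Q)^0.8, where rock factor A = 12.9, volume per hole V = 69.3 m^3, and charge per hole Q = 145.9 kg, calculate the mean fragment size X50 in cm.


7.111 cm

Compute V/Q:
V/Q = 69.3 / 145.9 = 0.474982865
Raise to the power 0.8:
(V/Q)^0.8 = 0.474982865^0.8 = 0.5512420691
Multiply by A:
X50 = 12.9 * 0.5512420691
= 7.111 cm


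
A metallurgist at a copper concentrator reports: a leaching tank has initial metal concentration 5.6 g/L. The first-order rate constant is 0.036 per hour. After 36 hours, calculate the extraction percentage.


Compute the exponent:
-k * t = -0.036 * 36 = -1.296
Remaining concentration:
C = 5.6 * exp(-1.296)
= 5.6 * 0.2736241034
= 1.532294979 g/L
Extracted = 5.6 - 1.532294979 = 4.067705021 g/L
Extraction % = 4.067705021 / 5.6 * 100
= 72.6376%

72.6376%


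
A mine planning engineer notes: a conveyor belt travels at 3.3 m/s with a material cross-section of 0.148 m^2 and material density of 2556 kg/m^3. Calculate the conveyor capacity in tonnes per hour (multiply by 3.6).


Volumetric flow = speed * area
= 3.3 * 0.148 = 0.4884 m^3/s
Mass flow = volumetric * density
= 0.4884 * 2556 = 1248.3504 kg/s
Convert to t/h: multiply by 3.6
Capacity = 1248.3504 * 3.6
= 4494.0614 t/h

4494.0614 t/h


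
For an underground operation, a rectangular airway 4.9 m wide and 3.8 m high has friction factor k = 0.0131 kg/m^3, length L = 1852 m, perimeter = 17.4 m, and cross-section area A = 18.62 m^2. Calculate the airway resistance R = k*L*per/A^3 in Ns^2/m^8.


0.0654 Ns^2/m^8

Compute the numerator:
k * L * per = 0.0131 * 1852 * 17.4
= 422.14488
Compute the denominator:
A^3 = 18.62^3 = 6455.635928
Resistance:
R = 422.14488 / 6455.635928
= 0.0654 Ns^2/m^8


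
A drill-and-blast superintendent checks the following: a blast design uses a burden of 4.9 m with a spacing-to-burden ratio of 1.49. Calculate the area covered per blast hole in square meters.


35.7749 m^2

First, find the spacing:
Spacing = burden * ratio = 4.9 * 1.49
= 7.301 m
Then, calculate the area:
Area = burden * spacing = 4.9 * 7.301
= 35.7749 m^2


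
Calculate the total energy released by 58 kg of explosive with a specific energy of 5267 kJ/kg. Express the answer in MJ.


Energy = mass * specific_energy / 1000
= 58 * 5267 / 1000
= 305486 / 1000
= 305.486 MJ

305.486 MJ


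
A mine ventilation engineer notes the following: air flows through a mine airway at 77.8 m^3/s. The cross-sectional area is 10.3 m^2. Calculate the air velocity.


7.5534 m/s

Velocity = flow rate / cross-sectional area
= 77.8 / 10.3
= 7.5534 m/s


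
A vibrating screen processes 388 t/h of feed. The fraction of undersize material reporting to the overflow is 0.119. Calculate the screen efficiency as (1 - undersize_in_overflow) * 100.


Screen efficiency = (1 - fraction of undersize in overflow) * 100
= (1 - 0.119) * 100
= 0.881 * 100
= 88.1%

88.1%


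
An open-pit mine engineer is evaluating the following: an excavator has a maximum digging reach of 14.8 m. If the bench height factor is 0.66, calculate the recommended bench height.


Bench height = reach * factor
= 14.8 * 0.66
= 9.768 m

9.768 m


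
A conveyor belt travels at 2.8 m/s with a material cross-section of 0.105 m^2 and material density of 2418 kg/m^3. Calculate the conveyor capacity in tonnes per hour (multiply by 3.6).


2559.2112 t/h

Volumetric flow = speed * area
= 2.8 * 0.105 = 0.294 m^3/s
Mass flow = volumetric * density
= 0.294 * 2418 = 710.892 kg/s
Convert to t/h: multiply by 3.6
Capacity = 710.892 * 3.6
= 2559.2112 t/h


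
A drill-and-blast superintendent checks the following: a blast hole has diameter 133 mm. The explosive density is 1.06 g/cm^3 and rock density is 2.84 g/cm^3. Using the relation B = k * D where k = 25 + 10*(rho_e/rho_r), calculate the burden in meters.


First, compute k:
rho_e / rho_r = 1.06 / 2.84 = 0.3732394366
k = 25 + 10 * 0.3732394366 = 28.73239437
Then, compute burden:
B = k * D / 1000 = 28.73239437 * 133 / 1000
= 3821.408451 / 1000
= 3.8214 m

3.8214 m


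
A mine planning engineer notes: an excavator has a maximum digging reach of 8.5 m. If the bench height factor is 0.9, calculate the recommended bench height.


7.65 m

Bench height = reach * factor
= 8.5 * 0.9
= 7.65 m


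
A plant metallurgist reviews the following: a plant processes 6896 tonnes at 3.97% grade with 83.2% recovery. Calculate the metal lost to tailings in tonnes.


45.9936 tonnes

Total metal in feed:
= 6896 * 3.97 / 100 = 273.7712 tonnes
Metal recovered:
= 273.7712 * 83.2 / 100 = 227.7776384 tonnes
Metal lost to tailings:
= 273.7712 - 227.7776384
= 45.9936 tonnes


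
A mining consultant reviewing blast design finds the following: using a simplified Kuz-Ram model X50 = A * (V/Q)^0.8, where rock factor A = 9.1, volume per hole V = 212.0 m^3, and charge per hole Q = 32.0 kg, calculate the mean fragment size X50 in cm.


Compute V/Q:
V/Q = 212.0 / 32.0 = 6.625
Raise to the power 0.8:
(V/Q)^0.8 = 6.625^0.8 = 4.538880054
Multiply by A:
X50 = 9.1 * 4.538880054
= 41.3038 cm

41.3038 cm


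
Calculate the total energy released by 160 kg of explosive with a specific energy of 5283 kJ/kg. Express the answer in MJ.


Energy = mass * specific_energy / 1000
= 160 * 5283 / 1000
= 845280 / 1000
= 845.28 MJ

845.28 MJ


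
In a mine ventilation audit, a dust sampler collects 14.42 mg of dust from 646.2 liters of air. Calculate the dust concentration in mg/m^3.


22.3151 mg/m^3

Convert liters to m^3: 1 m^3 = 1000 L
Concentration = mass / volume * 1000
= 14.42 / 646.2 * 1000
= 0.02231507273 * 1000
= 22.3151 mg/m^3


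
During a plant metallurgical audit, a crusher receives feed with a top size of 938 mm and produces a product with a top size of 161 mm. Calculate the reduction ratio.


Reduction ratio = feed size / product size
= 938 / 161
= 5.8261

5.8261


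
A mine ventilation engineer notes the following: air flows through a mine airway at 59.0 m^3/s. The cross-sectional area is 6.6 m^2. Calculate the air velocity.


8.9394 m/s

Velocity = flow rate / cross-sectional area
= 59.0 / 6.6
= 8.9394 m/s


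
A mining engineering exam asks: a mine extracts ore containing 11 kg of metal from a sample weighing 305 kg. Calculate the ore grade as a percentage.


3.6066%

Ore grade = (metal mass / ore mass) * 100
= (11 / 305) * 100
= 0.03606557377 * 100
= 3.6066%


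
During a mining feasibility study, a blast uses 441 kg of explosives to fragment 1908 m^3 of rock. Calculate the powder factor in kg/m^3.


0.2311 kg/m^3

Powder factor = explosive mass / rock volume
= 441 / 1908
= 0.2311 kg/m^3


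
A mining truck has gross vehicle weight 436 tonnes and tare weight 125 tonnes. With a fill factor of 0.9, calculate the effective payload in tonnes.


279.9 tonnes

Maximum payload = gross - tare
= 436 - 125 = 311 tonnes
Effective payload = max payload * fill factor
= 311 * 0.9
= 279.9 tonnes


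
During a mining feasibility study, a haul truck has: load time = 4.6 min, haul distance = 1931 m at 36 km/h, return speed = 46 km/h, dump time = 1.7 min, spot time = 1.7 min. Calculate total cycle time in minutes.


Convert haul speed to m/min: 36 * 1000/60 = 600 m/min
Haul time = 1931 / 600 = 3.218333333 min
Convert return speed to m/min: 46 * 1000/60 = 766.6666667 m/min
Return time = 1931 / 766.6666667 = 2.518695652 min
Total cycle time:
= 4.6 + 3.218333333 + 1.7 + 2.518695652 + 1.7
= 13.737 min

13.737 min


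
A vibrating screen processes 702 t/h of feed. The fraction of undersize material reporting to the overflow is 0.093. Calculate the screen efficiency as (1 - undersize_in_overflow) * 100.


90.7%

Screen efficiency = (1 - fraction of undersize in overflow) * 100
= (1 - 0.093) * 100
= 0.907 * 100
= 90.7%


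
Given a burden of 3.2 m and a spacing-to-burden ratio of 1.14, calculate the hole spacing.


Spacing = burden * ratio
= 3.2 * 1.14
= 3.648 m

3.648 m


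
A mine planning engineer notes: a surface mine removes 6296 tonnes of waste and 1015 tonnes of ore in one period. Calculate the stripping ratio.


6.203

Stripping ratio = waste tonnage / ore tonnage
= 6296 / 1015
= 6.203


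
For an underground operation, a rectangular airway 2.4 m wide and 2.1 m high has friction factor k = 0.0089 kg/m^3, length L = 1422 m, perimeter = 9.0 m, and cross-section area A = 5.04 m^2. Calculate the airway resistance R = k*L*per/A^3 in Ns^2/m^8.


Compute the numerator:
k * L * per = 0.0089 * 1422 * 9.0
= 113.9022
Compute the denominator:
A^3 = 5.04^3 = 128.024064
Resistance:
R = 113.9022 / 128.024064
= 0.8897 Ns^2/m^8

0.8897 Ns^2/m^8


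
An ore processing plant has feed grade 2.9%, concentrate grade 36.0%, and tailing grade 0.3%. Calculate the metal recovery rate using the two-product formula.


Using the two-product formula:
R = 100 * c * (f - t) / (f * (c - t))
Numerator = 100 * 36.0 * (2.9 - 0.3)
= 100 * 36.0 * 2.6
= 9360.0
Denominator = 2.9 * (36.0 - 0.3)
= 2.9 * 35.7
= 103.53
R = 9360.0 / 103.53
= 90.4086%

90.4086%


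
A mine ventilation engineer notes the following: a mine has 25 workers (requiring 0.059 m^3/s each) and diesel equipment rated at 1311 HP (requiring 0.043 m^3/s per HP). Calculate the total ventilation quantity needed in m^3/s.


57.848 m^3/s

Airflow for workers:
Q_people = 25 * 0.059 = 1.475 m^3/s
Airflow for diesel equipment:
Q_diesel = 1311 * 0.043 = 56.373 m^3/s
Total ventilation:
Q_total = 1.475 + 56.373
= 57.848 m^3/s


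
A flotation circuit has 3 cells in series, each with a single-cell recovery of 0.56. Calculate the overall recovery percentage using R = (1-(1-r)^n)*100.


91.4816%

Complement of single-cell recovery:
1 - r = 1 - 0.56 = 0.44
Raise to power n:
(1 - r)^3 = 0.44^3 = 0.085184
Overall recovery:
R = (1 - 0.085184) * 100
= 91.4816%


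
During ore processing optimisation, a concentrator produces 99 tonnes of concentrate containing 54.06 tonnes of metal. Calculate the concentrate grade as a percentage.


Grade = (metal in concentrate / concentrate mass) * 100
= (54.06 / 99) * 100
= 0.5460606061 * 100
= 54.6061%

54.6061%


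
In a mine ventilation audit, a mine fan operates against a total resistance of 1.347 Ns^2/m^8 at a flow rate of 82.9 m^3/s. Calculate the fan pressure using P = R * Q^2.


Compute Q^2:
Q^2 = 82.9^2 = 6872.41
Compute pressure:
P = R * Q^2 = 1.347 * 6872.41
= 9257.1363 Pa

9257.1363 Pa


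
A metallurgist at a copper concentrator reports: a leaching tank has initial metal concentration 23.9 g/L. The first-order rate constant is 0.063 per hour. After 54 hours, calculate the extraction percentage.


Compute the exponent:
-k * t = -0.063 * 54 = -3.402
Remaining concentration:
C = 23.9 * exp(-3.402)
= 23.9 * 0.03330659012
= 0.7960275039 g/L
Extracted = 23.9 - 0.7960275039 = 23.1039725 g/L
Extraction % = 23.1039725 / 23.9 * 100
= 96.6693%

96.6693%


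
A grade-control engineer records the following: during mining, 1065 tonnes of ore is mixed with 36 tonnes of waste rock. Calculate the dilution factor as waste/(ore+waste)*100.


Total material = ore + waste
= 1065 + 36 = 1101 tonnes
Dilution = waste / total * 100
= 36 / 1101 * 100
= 0.03269754768 * 100
= 3.2698%

3.2698%


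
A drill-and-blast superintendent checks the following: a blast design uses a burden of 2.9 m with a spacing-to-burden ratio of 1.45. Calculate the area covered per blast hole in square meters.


First, find the spacing:
Spacing = burden * ratio = 2.9 * 1.45
= 4.205 m
Then, calculate the area:
Area = burden * spacing = 2.9 * 4.205
= 12.1945 m^2

12.1945 m^2


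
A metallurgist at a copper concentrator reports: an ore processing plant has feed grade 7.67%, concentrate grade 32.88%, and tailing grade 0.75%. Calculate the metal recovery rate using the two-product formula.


92.3277%

Using the two-product formula:
R = 100 * c * (f - t) / (f * (c - t))
Numerator = 100 * 32.88 * (7.67 - 0.75)
= 100 * 32.88 * 6.92
= 22752.96
Denominator = 7.67 * (32.88 - 0.75)
= 7.67 * 32.13
= 246.4371
R = 22752.96 / 246.4371
= 92.3277%


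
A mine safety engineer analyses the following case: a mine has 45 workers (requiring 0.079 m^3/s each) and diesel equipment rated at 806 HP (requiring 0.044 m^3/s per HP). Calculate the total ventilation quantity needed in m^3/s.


Airflow for workers:
Q_people = 45 * 0.079 = 3.555 m^3/s
Airflow for diesel equipment:
Q_diesel = 806 * 0.044 = 35.464 m^3/s
Total ventilation:
Q_total = 3.555 + 35.464
= 39.019 m^3/s

39.019 m^3/s


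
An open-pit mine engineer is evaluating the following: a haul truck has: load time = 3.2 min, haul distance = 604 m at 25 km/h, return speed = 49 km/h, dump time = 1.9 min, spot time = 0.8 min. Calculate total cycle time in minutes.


8.0892 min

Convert haul speed to m/min: 25 * 1000/60 = 416.6666667 m/min
Haul time = 604 / 416.6666667 = 1.4496 min
Convert return speed to m/min: 49 * 1000/60 = 816.6666667 m/min
Return time = 604 / 816.6666667 = 0.7395918367 min
Total cycle time:
= 3.2 + 1.4496 + 1.9 + 0.7395918367 + 0.8
= 8.0892 min


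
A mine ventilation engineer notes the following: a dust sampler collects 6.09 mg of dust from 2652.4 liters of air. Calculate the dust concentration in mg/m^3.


2.296 mg/m^3

Convert liters to m^3: 1 m^3 = 1000 L
Concentration = mass / volume * 1000
= 6.09 / 2652.4 * 1000
= 0.002296033781 * 1000
= 2.296 mg/m^3


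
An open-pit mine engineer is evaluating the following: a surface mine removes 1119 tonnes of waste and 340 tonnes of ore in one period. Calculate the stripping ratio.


3.2912

Stripping ratio = waste tonnage / ore tonnage
= 1119 / 340
= 3.2912


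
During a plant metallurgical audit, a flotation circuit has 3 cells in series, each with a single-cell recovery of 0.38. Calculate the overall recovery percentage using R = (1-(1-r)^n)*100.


76.1672%

Complement of single-cell recovery:
1 - r = 1 - 0.38 = 0.62
Raise to power n:
(1 - r)^3 = 0.62^3 = 0.238328
Overall recovery:
R = (1 - 0.238328) * 100
= 76.1672%


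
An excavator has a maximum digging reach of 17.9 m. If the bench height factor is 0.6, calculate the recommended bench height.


10.74 m

Bench height = reach * factor
= 17.9 * 0.6
= 10.74 m


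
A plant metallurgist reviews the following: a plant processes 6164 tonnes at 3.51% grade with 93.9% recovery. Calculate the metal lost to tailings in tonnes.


Total metal in feed:
= 6164 * 3.51 / 100 = 216.3564 tonnes
Metal recovered:
= 216.3564 * 93.9 / 100 = 203.1586596 tonnes
Metal lost to tailings:
= 216.3564 - 203.1586596
= 13.1977 tonnes

13.1977 tonnes


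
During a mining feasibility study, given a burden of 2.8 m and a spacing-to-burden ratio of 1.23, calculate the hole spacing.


3.444 m

Spacing = burden * ratio
= 2.8 * 1.23
= 3.444 m


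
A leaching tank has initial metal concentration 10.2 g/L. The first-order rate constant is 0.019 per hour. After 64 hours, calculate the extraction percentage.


70.3587%

Compute the exponent:
-k * t = -0.019 * 64 = -1.216
Remaining concentration:
C = 10.2 * exp(-1.216)
= 10.2 * 0.2964134526
= 3.023417216 g/L
Extracted = 10.2 - 3.023417216 = 7.176582784 g/L
Extraction % = 7.176582784 / 10.2 * 100
= 70.3587%


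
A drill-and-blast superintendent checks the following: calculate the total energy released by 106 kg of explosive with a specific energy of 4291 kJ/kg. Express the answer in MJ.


454.846 MJ

Energy = mass * specific_energy / 1000
= 106 * 4291 / 1000
= 454846 / 1000
= 454.846 MJ


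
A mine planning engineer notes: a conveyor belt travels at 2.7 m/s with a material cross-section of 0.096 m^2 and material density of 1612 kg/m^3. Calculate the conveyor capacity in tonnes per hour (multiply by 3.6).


Volumetric flow = speed * area
= 2.7 * 0.096 = 0.2592 m^3/s
Mass flow = volumetric * density
= 0.2592 * 1612 = 417.8304 kg/s
Convert to t/h: multiply by 3.6
Capacity = 417.8304 * 3.6
= 1504.1894 t/h

1504.1894 t/h


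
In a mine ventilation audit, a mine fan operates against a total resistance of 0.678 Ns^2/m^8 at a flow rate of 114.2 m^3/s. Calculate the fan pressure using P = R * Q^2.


Compute Q^2:
Q^2 = 114.2^2 = 13041.64
Compute pressure:
P = R * Q^2 = 0.678 * 13041.64
= 8842.2319 Pa

8842.2319 Pa


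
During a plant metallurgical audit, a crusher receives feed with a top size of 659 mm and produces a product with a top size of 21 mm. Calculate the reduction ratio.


31.381

Reduction ratio = feed size / product size
= 659 / 21
= 31.381


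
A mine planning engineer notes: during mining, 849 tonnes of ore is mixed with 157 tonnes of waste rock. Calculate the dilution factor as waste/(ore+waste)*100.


Total material = ore + waste
= 849 + 157 = 1006 tonnes
Dilution = waste / total * 100
= 157 / 1006 * 100
= 0.1560636183 * 100
= 15.6064%

15.6064%


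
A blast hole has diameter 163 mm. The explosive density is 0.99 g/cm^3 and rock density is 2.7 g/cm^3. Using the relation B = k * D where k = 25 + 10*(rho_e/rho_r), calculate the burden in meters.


4.6727 m

First, compute k:
rho_e / rho_r = 0.99 / 2.7 = 0.3666666667
k = 25 + 10 * 0.3666666667 = 28.66666667
Then, compute burden:
B = k * D / 1000 = 28.66666667 * 163 / 1000
= 4672.666667 / 1000
= 4.6727 m


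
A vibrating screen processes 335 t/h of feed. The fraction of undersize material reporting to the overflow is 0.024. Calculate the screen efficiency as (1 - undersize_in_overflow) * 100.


Screen efficiency = (1 - fraction of undersize in overflow) * 100
= (1 - 0.024) * 100
= 0.976 * 100
= 97.6%

97.6%


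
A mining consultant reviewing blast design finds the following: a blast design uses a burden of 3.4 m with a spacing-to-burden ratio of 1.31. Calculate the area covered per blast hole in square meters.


15.1436 m^2

First, find the spacing:
Spacing = burden * ratio = 3.4 * 1.31
= 4.454 m
Then, calculate the area:
Area = burden * spacing = 3.4 * 4.454
= 15.1436 m^2


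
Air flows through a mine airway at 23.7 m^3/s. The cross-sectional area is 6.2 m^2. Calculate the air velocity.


Velocity = flow rate / cross-sectional area
= 23.7 / 6.2
= 3.8226 m/s

3.8226 m/s


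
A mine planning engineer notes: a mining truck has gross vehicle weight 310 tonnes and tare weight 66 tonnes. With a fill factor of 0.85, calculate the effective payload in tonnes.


207.4 tonnes

Maximum payload = gross - tare
= 310 - 66 = 244 tonnes
Effective payload = max payload * fill factor
= 244 * 0.85
= 207.4 tonnes


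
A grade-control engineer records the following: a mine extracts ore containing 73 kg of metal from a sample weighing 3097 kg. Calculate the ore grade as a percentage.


Ore grade = (metal mass / ore mass) * 100
= (73 / 3097) * 100
= 0.02357119793 * 100
= 2.3571%

2.3571%


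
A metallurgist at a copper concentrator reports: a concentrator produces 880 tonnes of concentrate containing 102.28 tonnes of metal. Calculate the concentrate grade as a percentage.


Grade = (metal in concentrate / concentrate mass) * 100
= (102.28 / 880) * 100
= 0.1162272727 * 100
= 11.6227%

11.6227%


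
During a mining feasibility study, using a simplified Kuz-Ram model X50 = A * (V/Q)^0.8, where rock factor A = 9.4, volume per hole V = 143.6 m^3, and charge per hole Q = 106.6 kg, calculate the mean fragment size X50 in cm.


Compute V/Q:
V/Q = 143.6 / 106.6 = 1.347091932
Raise to the power 0.8:
(V/Q)^0.8 = 1.347091932^0.8 = 1.269164127
Multiply by A:
X50 = 9.4 * 1.269164127
= 11.9301 cm

11.9301 cm


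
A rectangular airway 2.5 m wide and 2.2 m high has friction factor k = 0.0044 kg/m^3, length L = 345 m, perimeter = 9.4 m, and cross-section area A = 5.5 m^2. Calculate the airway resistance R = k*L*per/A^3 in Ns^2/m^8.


Compute the numerator:
k * L * per = 0.0044 * 345 * 9.4
= 14.2692
Compute the denominator:
A^3 = 5.5^3 = 166.375
Resistance:
R = 14.2692 / 166.375
= 0.0858 Ns^2/m^8

0.0858 Ns^2/m^8


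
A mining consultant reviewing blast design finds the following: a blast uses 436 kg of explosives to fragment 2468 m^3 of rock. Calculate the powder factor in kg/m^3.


Powder factor = explosive mass / rock volume
= 436 / 2468
= 0.1767 kg/m^3

0.1767 kg/m^3


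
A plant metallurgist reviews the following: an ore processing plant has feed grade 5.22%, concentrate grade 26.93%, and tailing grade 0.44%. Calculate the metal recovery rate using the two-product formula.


93.0919%

Using the two-product formula:
R = 100 * c * (f - t) / (f * (c - t))
Numerator = 100 * 26.93 * (5.22 - 0.44)
= 100 * 26.93 * 4.78
= 12872.54
Denominator = 5.22 * (26.93 - 0.44)
= 5.22 * 26.49
= 138.2778
R = 12872.54 / 138.2778
= 93.0919%


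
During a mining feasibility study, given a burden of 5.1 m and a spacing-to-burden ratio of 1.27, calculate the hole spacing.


6.477 m

Spacing = burden * ratio
= 5.1 * 1.27
= 6.477 m


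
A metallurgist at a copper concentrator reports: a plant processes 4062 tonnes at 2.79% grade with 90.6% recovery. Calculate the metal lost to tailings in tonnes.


10.653 tonnes

Total metal in feed:
= 4062 * 2.79 / 100 = 113.3298 tonnes
Metal recovered:
= 113.3298 * 90.6 / 100 = 102.6767988 tonnes
Metal lost to tailings:
= 113.3298 - 102.6767988
= 10.653 tonnes


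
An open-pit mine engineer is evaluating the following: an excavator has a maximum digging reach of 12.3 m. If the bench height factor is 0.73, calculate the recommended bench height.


8.979 m

Bench height = reach * factor
= 12.3 * 0.73
= 8.979 m


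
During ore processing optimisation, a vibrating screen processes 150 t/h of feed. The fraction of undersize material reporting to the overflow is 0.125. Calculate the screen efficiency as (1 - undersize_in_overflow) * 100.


Screen efficiency = (1 - fraction of undersize in overflow) * 100
= (1 - 0.125) * 100
= 0.875 * 100
= 87.5%

87.5%


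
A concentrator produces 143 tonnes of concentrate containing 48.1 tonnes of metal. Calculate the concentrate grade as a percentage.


33.6364%

Grade = (metal in concentrate / concentrate mass) * 100
= (48.1 / 143) * 100
= 0.3363636364 * 100
= 33.6364%


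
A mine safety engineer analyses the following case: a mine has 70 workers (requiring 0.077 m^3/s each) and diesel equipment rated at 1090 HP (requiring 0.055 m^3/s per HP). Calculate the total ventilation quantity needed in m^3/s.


Airflow for workers:
Q_people = 70 * 0.077 = 5.39 m^3/s
Airflow for diesel equipment:
Q_diesel = 1090 * 0.055 = 59.95 m^3/s
Total ventilation:
Q_total = 5.39 + 59.95
= 65.34 m^3/s

65.34 m^3/s


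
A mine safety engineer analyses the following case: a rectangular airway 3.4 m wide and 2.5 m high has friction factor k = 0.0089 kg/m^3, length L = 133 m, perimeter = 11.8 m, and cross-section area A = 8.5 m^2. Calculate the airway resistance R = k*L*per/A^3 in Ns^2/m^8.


0.0227 Ns^2/m^8

Compute the numerator:
k * L * per = 0.0089 * 133 * 11.8
= 13.96766
Compute the denominator:
A^3 = 8.5^3 = 614.125
Resistance:
R = 13.96766 / 614.125
= 0.0227 Ns^2/m^8


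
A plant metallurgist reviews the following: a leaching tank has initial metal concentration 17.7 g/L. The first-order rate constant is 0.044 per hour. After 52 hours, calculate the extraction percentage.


Compute the exponent:
-k * t = -0.044 * 52 = -2.288
Remaining concentration:
C = 17.7 * exp(-2.288)
= 17.7 * 0.1014691974
= 1.796004795 g/L
Extracted = 17.7 - 1.796004795 = 15.90399521 g/L
Extraction % = 15.90399521 / 17.7 * 100
= 89.8531%

89.8531%


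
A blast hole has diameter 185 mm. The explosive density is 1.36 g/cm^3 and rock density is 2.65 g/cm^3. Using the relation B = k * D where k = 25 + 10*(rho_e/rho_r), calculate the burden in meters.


5.5744 m

First, compute k:
rho_e / rho_r = 1.36 / 2.65 = 0.5132075472
k = 25 + 10 * 0.5132075472 = 30.13207547
Then, compute burden:
B = k * D / 1000 = 30.13207547 * 185 / 1000
= 5574.433962 / 1000
= 5.5744 m


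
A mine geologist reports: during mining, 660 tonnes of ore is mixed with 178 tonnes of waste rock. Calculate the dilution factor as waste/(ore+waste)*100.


21.2411%

Total material = ore + waste
= 660 + 178 = 838 tonnes
Dilution = waste / total * 100
= 178 / 838 * 100
= 0.2124105012 * 100
= 21.2411%


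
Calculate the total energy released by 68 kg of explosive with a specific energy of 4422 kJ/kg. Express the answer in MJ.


Energy = mass * specific_energy / 1000
= 68 * 4422 / 1000
= 300696 / 1000
= 300.696 MJ

300.696 MJ


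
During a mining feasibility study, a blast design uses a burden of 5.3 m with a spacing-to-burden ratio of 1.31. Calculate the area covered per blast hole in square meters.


First, find the spacing:
Spacing = burden * ratio = 5.3 * 1.31
= 6.943 m
Then, calculate the area:
Area = burden * spacing = 5.3 * 6.943
= 36.7979 m^2

36.7979 m^2


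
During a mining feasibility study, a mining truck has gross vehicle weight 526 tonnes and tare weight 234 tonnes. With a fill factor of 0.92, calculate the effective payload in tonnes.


Maximum payload = gross - tare
= 526 - 234 = 292 tonnes
Effective payload = max payload * fill factor
= 292 * 0.92
= 268.64 tonnes

268.64 tonnes


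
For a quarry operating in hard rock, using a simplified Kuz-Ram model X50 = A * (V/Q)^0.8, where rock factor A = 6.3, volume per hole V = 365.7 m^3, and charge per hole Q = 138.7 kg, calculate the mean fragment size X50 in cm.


Compute V/Q:
V/Q = 365.7 / 138.7 = 2.636625811
Raise to the power 0.8:
(V/Q)^0.8 = 2.636625811^0.8 = 2.171894869
Multiply by A:
X50 = 6.3 * 2.171894869
= 13.6829 cm

13.6829 cm


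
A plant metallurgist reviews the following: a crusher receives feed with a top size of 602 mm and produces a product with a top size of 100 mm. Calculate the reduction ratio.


6.02

Reduction ratio = feed size / product size
= 602 / 100
= 6.02


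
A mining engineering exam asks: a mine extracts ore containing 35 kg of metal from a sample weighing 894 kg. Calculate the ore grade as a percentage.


3.915%

Ore grade = (metal mass / ore mass) * 100
= (35 / 894) * 100
= 0.03914988814 * 100
= 3.915%


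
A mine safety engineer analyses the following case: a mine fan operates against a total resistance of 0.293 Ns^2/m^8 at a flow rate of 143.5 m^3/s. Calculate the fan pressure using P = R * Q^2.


Compute Q^2:
Q^2 = 143.5^2 = 20592.25
Compute pressure:
P = R * Q^2 = 0.293 * 20592.25
= 6033.5293 Pa

6033.5293 Pa


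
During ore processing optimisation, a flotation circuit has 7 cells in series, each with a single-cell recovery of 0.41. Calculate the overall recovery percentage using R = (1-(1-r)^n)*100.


Complement of single-cell recovery:
1 - r = 1 - 0.41 = 0.59
Raise to power n:
(1 - r)^7 = 0.59^7 = 0.02488651485
Overall recovery:
R = (1 - 0.02488651485) * 100
= 97.5113%

97.5113%


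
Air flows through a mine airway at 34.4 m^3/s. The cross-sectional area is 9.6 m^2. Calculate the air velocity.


Velocity = flow rate / cross-sectional area
= 34.4 / 9.6
= 3.5833 m/s

3.5833 m/s


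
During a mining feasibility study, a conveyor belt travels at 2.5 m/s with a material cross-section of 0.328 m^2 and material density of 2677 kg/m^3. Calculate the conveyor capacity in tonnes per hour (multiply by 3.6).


Volumetric flow = speed * area
= 2.5 * 0.328 = 0.82 m^3/s
Mass flow = volumetric * density
= 0.82 * 2677 = 2195.14 kg/s
Convert to t/h: multiply by 3.6
Capacity = 2195.14 * 3.6
= 7902.504 t/h

7902.504 t/h


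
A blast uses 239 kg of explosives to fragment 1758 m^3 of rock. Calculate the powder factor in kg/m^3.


Powder factor = explosive mass / rock volume
= 239 / 1758
= 0.1359 kg/m^3

0.1359 kg/m^3


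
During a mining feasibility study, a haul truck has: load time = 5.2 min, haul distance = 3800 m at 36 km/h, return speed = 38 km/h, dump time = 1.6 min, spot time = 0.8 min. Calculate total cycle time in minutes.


Convert haul speed to m/min: 36 * 1000/60 = 600 m/min
Haul time = 3800 / 600 = 6.333333333 min
Convert return speed to m/min: 38 * 1000/60 = 633.3333333 m/min
Return time = 3800 / 633.3333333 = 6 min
Total cycle time:
= 5.2 + 6.333333333 + 1.6 + 6 + 0.8
= 19.9333 min

19.9333 min


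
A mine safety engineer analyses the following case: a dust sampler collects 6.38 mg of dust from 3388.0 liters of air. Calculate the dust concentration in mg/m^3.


1.8831 mg/m^3

Convert liters to m^3: 1 m^3 = 1000 L
Concentration = mass / volume * 1000
= 6.38 / 3388.0 * 1000
= 0.001883116883 * 1000
= 1.8831 mg/m^3


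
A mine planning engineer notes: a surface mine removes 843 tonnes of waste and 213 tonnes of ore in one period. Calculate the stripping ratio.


3.9577

Stripping ratio = waste tonnage / ore tonnage
= 843 / 213
= 3.9577


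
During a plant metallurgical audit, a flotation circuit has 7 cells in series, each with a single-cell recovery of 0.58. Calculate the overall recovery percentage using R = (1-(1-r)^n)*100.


99.7695%

Complement of single-cell recovery:
1 - r = 1 - 0.58 = 0.42
Raise to power n:
(1 - r)^7 = 0.42^7 = 0.002305393332
Overall recovery:
R = (1 - 0.002305393332) * 100
= 99.7695%


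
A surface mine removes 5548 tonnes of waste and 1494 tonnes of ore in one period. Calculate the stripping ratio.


3.7135

Stripping ratio = waste tonnage / ore tonnage
= 5548 / 1494
= 3.7135


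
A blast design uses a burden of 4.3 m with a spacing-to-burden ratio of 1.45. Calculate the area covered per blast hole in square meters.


26.8105 m^2

First, find the spacing:
Spacing = burden * ratio = 4.3 * 1.45
= 6.235 m
Then, calculate the area:
Area = burden * spacing = 4.3 * 6.235
= 26.8105 m^2


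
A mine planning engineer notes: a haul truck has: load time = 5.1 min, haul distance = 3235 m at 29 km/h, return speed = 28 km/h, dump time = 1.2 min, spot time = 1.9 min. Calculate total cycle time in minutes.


Convert haul speed to m/min: 29 * 1000/60 = 483.3333333 m/min
Haul time = 3235 / 483.3333333 = 6.693103448 min
Convert return speed to m/min: 28 * 1000/60 = 466.6666667 m/min
Return time = 3235 / 466.6666667 = 6.932142857 min
Total cycle time:
= 5.1 + 6.693103448 + 1.2 + 6.932142857 + 1.9
= 21.8252 min

21.8252 min


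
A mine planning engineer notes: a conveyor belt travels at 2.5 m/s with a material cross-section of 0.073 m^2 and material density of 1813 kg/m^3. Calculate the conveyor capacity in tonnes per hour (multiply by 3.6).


1191.141 t/h

Volumetric flow = speed * area
= 2.5 * 0.073 = 0.1825 m^3/s
Mass flow = volumetric * density
= 0.1825 * 1813 = 330.8725 kg/s
Convert to t/h: multiply by 3.6
Capacity = 330.8725 * 3.6
= 1191.141 t/h


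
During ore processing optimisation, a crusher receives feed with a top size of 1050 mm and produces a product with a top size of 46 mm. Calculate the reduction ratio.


Reduction ratio = feed size / product size
= 1050 / 46
= 22.8261

22.8261


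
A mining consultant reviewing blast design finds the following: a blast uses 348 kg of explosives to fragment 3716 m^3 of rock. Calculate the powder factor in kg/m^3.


Powder factor = explosive mass / rock volume
= 348 / 3716
= 0.0936 kg/m^3

0.0936 kg/m^3


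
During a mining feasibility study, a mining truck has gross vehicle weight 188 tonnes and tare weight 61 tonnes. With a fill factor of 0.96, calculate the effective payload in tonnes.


Maximum payload = gross - tare
= 188 - 61 = 127 tonnes
Effective payload = max payload * fill factor
= 127 * 0.96
= 121.92 tonnes

121.92 tonnes


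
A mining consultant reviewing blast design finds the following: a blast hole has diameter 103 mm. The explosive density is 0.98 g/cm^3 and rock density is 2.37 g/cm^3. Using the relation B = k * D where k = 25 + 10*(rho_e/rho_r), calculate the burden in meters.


First, compute k:
rho_e / rho_r = 0.98 / 2.37 = 0.4135021097
k = 25 + 10 * 0.4135021097 = 29.1350211
Then, compute burden:
B = k * D / 1000 = 29.1350211 * 103 / 1000
= 3000.907173 / 1000
= 3.0009 m

3.0009 m


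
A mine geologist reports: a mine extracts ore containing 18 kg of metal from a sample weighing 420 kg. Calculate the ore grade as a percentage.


4.2857%

Ore grade = (metal mass / ore mass) * 100
= (18 / 420) * 100
= 0.04285714286 * 100
= 4.2857%


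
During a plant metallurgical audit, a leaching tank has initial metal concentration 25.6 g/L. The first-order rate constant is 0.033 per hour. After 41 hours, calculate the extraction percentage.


74.1536%

Compute the exponent:
-k * t = -0.033 * 41 = -1.353
Remaining concentration:
C = 25.6 * exp(-1.353)
= 25.6 * 0.2584637053
= 6.616670855 g/L
Extracted = 25.6 - 6.616670855 = 18.98332914 g/L
Extraction % = 18.98332914 / 25.6 * 100
= 74.1536%


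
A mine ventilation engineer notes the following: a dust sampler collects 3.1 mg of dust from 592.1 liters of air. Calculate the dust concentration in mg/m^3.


5.2356 mg/m^3

Convert liters to m^3: 1 m^3 = 1000 L
Concentration = mass / volume * 1000
= 3.1 / 592.1 * 1000
= 0.005235602094 * 1000
= 5.2356 mg/m^3


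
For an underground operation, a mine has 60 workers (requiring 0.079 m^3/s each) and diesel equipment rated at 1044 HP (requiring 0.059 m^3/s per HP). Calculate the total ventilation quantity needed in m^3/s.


66.336 m^3/s

Airflow for workers:
Q_people = 60 * 0.079 = 4.74 m^3/s
Airflow for diesel equipment:
Q_diesel = 1044 * 0.059 = 61.596 m^3/s
Total ventilation:
Q_total = 4.74 + 61.596
= 66.336 m^3/s


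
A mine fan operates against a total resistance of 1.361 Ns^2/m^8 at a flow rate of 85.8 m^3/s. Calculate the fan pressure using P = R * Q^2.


10019.192 Pa

Compute Q^2:
Q^2 = 85.8^2 = 7361.64
Compute pressure:
P = R * Q^2 = 1.361 * 7361.64
= 10019.192 Pa


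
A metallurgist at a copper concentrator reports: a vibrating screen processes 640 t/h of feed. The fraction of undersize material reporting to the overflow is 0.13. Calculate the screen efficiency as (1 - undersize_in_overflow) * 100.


87.0%

Screen efficiency = (1 - fraction of undersize in overflow) * 100
= (1 - 0.13) * 100
= 0.87 * 100
= 87.0%


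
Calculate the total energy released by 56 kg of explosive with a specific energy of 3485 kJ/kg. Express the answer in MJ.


195.16 MJ

Energy = mass * specific_energy / 1000
= 56 * 3485 / 1000
= 195160 / 1000
= 195.16 MJ


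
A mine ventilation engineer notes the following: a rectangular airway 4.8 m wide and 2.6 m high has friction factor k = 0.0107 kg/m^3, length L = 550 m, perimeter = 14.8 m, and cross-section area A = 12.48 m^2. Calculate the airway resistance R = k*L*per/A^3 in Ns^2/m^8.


Compute the numerator:
k * L * per = 0.0107 * 550 * 14.8
= 87.098
Compute the denominator:
A^3 = 12.48^3 = 1943.764992
Resistance:
R = 87.098 / 1943.764992
= 0.0448 Ns^2/m^8

0.0448 Ns^2/m^8


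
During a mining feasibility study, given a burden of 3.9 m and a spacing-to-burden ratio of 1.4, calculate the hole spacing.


Spacing = burden * ratio
= 3.9 * 1.4
= 5.46 m

5.46 m


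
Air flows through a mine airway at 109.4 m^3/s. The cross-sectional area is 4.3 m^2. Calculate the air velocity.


Velocity = flow rate / cross-sectional area
= 109.4 / 4.3
= 25.4419 m/s

25.4419 m/s


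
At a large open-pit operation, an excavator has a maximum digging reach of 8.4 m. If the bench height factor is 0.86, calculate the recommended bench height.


7.224 m

Bench height = reach * factor
= 8.4 * 0.86
= 7.224 m


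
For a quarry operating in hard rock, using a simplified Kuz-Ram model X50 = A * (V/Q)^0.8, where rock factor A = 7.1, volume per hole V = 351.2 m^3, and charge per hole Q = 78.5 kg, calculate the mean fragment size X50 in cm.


23.54 cm

Compute V/Q:
V/Q = 351.2 / 78.5 = 4.47388535
Raise to the power 0.8:
(V/Q)^0.8 = 4.47388535^0.8 = 3.315491206
Multiply by A:
X50 = 7.1 * 3.315491206
= 23.54 cm


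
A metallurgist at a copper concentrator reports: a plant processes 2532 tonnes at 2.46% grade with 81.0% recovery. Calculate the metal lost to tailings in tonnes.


Total metal in feed:
= 2532 * 2.46 / 100 = 62.2872 tonnes
Metal recovered:
= 62.2872 * 81.0 / 100 = 50.452632 tonnes
Metal lost to tailings:
= 62.2872 - 50.452632
= 11.8346 tonnes

11.8346 tonnes


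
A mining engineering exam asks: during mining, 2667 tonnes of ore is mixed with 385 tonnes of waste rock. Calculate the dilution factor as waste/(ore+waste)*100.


Total material = ore + waste
= 2667 + 385 = 3052 tonnes
Dilution = waste / total * 100
= 385 / 3052 * 100
= 0.126146789 * 100
= 12.6147%

12.6147%


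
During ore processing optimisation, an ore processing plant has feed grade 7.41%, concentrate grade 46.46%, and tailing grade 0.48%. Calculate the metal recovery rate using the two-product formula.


94.4986%

Using the two-product formula:
R = 100 * c * (f - t) / (f * (c - t))
Numerator = 100 * 46.46 * (7.41 - 0.48)
= 100 * 46.46 * 6.93
= 32196.78
Denominator = 7.41 * (46.46 - 0.48)
= 7.41 * 45.98
= 340.7118
R = 32196.78 / 340.7118
= 94.4986%
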